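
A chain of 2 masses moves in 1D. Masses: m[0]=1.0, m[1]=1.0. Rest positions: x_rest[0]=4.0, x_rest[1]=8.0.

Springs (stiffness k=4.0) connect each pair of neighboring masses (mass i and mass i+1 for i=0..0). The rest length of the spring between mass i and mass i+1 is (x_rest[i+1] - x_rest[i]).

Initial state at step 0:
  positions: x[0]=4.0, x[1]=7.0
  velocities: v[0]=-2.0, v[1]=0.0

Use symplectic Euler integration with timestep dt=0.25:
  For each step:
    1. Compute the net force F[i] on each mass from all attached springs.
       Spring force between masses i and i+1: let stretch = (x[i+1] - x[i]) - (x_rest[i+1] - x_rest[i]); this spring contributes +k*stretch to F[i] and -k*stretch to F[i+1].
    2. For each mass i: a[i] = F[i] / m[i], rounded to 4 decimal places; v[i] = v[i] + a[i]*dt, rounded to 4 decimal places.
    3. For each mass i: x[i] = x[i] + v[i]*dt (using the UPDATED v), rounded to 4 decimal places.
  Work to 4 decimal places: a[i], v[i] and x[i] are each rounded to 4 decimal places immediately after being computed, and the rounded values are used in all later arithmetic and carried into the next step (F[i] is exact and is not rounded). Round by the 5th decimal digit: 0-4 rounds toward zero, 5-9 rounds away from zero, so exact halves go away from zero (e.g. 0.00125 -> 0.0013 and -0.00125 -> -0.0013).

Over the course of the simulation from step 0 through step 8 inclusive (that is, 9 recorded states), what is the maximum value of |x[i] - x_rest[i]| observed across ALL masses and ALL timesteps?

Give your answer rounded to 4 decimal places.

Step 0: x=[4.0000 7.0000] v=[-2.0000 0.0000]
Step 1: x=[3.2500 7.2500] v=[-3.0000 1.0000]
Step 2: x=[2.5000 7.5000] v=[-3.0000 1.0000]
Step 3: x=[2.0000 7.5000] v=[-2.0000 0.0000]
Step 4: x=[1.8750 7.1250] v=[-0.5000 -1.5000]
Step 5: x=[2.0625 6.4375] v=[0.7500 -2.7500]
Step 6: x=[2.3438 5.6563] v=[1.1250 -3.1250]
Step 7: x=[2.4532 5.0469] v=[0.4375 -2.4375]
Step 8: x=[2.2110 4.7891] v=[-0.9688 -1.0312]
Max displacement = 3.2109

Answer: 3.2109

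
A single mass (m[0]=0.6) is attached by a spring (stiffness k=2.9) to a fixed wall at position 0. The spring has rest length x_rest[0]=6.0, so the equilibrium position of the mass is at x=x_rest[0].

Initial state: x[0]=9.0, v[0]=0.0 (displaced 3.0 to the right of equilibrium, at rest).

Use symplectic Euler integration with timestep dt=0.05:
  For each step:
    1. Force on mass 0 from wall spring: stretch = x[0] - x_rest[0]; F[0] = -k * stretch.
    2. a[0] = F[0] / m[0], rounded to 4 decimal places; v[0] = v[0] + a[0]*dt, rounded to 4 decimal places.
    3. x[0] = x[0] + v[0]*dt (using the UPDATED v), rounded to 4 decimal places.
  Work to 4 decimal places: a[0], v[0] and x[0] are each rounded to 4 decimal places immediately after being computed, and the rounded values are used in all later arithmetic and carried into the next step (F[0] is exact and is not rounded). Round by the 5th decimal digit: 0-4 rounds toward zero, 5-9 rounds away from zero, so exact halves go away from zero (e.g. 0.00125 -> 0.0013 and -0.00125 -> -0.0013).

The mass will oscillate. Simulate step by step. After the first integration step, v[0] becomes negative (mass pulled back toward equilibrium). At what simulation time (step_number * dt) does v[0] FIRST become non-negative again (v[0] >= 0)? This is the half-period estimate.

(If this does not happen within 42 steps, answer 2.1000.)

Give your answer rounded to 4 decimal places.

Step 0: x=[9.0000] v=[0.0000]
Step 1: x=[8.9638] v=[-0.7250]
Step 2: x=[8.8917] v=[-1.4413]
Step 3: x=[8.7847] v=[-2.1401]
Step 4: x=[8.6440] v=[-2.8131]
Step 5: x=[8.4714] v=[-3.4521]
Step 6: x=[8.2689] v=[-4.0494]
Step 7: x=[8.0390] v=[-4.5977]
Step 8: x=[7.7845] v=[-5.0905]
Step 9: x=[7.5084] v=[-5.5218]
Step 10: x=[7.2141] v=[-5.8863]
Step 11: x=[6.9051] v=[-6.1797]
Step 12: x=[6.5852] v=[-6.3984]
Step 13: x=[6.2582] v=[-6.5398]
Step 14: x=[5.9281] v=[-6.6022]
Step 15: x=[5.5989] v=[-6.5848]
Step 16: x=[5.2745] v=[-6.4879]
Step 17: x=[4.9589] v=[-6.3126]
Step 18: x=[4.6559] v=[-6.0610]
Step 19: x=[4.3691] v=[-5.7362]
Step 20: x=[4.1020] v=[-5.3421]
Step 21: x=[3.8578] v=[-4.8834]
Step 22: x=[3.6395] v=[-4.3657]
Step 23: x=[3.4497] v=[-3.7952]
Step 24: x=[3.2908] v=[-3.1789]
Step 25: x=[3.1646] v=[-2.5242]
Step 26: x=[3.0727] v=[-1.8390]
Step 27: x=[3.0161] v=[-1.1316]
Step 28: x=[2.9956] v=[-0.4105]
Step 29: x=[3.0114] v=[0.3156]
First v>=0 after going negative at step 29, time=1.4500

Answer: 1.4500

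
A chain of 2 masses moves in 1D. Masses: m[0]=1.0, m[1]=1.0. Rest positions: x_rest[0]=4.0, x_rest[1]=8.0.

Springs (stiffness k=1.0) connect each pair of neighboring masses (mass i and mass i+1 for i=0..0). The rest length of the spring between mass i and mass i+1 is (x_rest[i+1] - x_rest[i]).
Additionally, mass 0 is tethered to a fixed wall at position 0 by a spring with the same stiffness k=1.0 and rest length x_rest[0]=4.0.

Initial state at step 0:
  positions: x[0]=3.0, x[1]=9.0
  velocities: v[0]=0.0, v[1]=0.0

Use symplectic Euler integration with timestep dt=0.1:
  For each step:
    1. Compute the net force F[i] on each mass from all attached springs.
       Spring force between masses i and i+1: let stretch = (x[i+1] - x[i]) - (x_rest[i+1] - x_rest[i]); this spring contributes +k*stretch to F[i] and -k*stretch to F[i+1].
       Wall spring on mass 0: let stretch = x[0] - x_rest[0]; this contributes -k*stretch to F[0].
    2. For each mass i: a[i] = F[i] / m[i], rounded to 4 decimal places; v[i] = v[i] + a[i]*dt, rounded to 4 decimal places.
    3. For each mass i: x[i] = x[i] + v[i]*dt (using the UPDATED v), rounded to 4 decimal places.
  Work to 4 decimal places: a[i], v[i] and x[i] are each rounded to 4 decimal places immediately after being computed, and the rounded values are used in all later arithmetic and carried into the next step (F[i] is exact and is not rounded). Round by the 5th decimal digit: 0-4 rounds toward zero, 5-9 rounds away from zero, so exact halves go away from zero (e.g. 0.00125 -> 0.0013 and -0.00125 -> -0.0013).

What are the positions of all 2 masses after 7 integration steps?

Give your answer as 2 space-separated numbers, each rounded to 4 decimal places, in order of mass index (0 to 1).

Answer: 3.7435 8.5003

Derivation:
Step 0: x=[3.0000 9.0000] v=[0.0000 0.0000]
Step 1: x=[3.0300 8.9800] v=[0.3000 -0.2000]
Step 2: x=[3.0892 8.9405] v=[0.5920 -0.3950]
Step 3: x=[3.1760 8.8825] v=[0.8682 -0.5801]
Step 4: x=[3.2881 8.8074] v=[1.1213 -0.7508]
Step 5: x=[3.4225 8.7171] v=[1.3444 -0.9027]
Step 6: x=[3.5757 8.6139] v=[1.5316 -1.0322]
Step 7: x=[3.7435 8.5003] v=[1.6779 -1.1360]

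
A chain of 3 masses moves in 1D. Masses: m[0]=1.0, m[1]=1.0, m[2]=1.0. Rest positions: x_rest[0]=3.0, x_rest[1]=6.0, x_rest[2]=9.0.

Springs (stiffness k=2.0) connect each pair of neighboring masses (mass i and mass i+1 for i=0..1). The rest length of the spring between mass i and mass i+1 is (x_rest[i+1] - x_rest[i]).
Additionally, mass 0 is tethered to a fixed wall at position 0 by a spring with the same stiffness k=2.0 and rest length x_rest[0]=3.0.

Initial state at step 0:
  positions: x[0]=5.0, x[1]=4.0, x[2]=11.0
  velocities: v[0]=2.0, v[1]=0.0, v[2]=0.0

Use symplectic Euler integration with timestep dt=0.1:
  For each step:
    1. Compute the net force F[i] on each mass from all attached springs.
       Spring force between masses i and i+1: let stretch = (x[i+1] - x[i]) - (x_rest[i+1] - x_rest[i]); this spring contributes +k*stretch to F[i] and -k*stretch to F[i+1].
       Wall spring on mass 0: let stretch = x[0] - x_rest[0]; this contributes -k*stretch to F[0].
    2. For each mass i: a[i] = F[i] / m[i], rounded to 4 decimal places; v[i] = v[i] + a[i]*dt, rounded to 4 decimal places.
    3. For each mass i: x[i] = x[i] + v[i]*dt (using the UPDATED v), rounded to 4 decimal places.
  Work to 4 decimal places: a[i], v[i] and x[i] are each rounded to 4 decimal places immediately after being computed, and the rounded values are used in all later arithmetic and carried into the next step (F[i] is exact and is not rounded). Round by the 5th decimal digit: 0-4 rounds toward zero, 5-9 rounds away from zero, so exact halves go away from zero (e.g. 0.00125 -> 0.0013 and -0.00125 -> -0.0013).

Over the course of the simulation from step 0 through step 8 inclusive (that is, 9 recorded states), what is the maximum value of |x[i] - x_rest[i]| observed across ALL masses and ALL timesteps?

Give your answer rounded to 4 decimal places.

Step 0: x=[5.0000 4.0000 11.0000] v=[2.0000 0.0000 0.0000]
Step 1: x=[5.0800 4.1600 10.9200] v=[0.8000 1.6000 -0.8000]
Step 2: x=[5.0400 4.4736 10.7648] v=[-0.4000 3.1360 -1.5520]
Step 3: x=[4.8879 4.9244 10.5438] v=[-1.5213 4.5075 -2.2102]
Step 4: x=[4.6387 5.4868 10.2704] v=[-2.4916 5.6241 -2.7341]
Step 5: x=[4.3137 6.1279 9.9613] v=[-3.2497 6.4112 -3.0908]
Step 6: x=[3.9387 6.8094 9.6356] v=[-3.7496 6.8150 -3.2575]
Step 7: x=[3.5424 7.4900 9.3133] v=[-3.9632 6.8061 -3.2227]
Step 8: x=[3.1542 8.1281 9.0146] v=[-3.8822 6.3812 -2.9874]
Max displacement = 2.1281

Answer: 2.1281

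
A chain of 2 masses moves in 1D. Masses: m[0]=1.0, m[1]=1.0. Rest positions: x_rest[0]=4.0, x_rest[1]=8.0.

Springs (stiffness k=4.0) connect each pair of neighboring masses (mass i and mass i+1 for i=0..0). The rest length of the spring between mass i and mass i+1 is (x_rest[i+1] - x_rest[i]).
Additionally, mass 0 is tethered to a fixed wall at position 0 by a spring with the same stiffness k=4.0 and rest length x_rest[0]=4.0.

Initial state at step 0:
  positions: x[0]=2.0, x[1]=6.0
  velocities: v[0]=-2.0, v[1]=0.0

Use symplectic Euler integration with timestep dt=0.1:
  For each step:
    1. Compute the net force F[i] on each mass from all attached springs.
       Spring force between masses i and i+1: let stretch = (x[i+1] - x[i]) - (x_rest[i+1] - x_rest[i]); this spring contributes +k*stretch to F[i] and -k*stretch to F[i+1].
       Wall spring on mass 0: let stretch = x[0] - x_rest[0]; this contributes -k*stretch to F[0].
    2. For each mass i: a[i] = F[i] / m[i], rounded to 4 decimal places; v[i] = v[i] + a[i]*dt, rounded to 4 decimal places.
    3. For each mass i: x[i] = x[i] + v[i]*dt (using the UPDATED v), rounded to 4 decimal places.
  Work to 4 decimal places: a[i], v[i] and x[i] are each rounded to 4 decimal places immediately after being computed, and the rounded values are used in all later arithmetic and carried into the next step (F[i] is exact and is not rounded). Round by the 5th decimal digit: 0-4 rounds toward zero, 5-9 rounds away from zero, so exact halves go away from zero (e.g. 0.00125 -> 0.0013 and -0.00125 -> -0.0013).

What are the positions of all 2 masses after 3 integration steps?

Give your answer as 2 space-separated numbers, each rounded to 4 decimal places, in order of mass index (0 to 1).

Step 0: x=[2.0000 6.0000] v=[-2.0000 0.0000]
Step 1: x=[1.8800 6.0000] v=[-1.2000 0.0000]
Step 2: x=[1.8496 5.9952] v=[-0.3040 -0.0480]
Step 3: x=[1.9110 5.9846] v=[0.6144 -0.1062]

Answer: 1.9110 5.9846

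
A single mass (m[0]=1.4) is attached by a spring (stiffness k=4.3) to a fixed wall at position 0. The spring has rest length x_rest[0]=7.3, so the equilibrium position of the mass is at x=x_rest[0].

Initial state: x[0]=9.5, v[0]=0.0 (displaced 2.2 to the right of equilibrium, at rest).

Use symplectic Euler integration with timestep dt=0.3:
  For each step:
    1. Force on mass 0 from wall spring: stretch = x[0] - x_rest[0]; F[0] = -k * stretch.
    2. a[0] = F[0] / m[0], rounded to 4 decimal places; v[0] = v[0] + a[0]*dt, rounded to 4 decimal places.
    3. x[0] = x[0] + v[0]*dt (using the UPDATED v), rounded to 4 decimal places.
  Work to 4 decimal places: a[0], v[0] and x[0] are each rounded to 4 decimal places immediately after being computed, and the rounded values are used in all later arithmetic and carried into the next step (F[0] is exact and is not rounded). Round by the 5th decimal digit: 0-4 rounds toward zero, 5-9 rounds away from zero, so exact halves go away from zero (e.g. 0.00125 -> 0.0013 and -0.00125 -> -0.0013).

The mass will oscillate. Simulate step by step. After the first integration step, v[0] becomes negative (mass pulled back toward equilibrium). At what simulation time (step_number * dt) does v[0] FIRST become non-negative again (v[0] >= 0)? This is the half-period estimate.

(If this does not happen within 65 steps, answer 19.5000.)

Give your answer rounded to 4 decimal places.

Step 0: x=[9.5000] v=[0.0000]
Step 1: x=[8.8919] v=[-2.0271]
Step 2: x=[7.8437] v=[-3.4939]
Step 3: x=[6.6452] v=[-3.9949]
Step 4: x=[5.6278] v=[-3.3915]
Step 5: x=[5.0726] v=[-1.8507]
Step 6: x=[5.1331] v=[0.2017]
First v>=0 after going negative at step 6, time=1.8000

Answer: 1.8000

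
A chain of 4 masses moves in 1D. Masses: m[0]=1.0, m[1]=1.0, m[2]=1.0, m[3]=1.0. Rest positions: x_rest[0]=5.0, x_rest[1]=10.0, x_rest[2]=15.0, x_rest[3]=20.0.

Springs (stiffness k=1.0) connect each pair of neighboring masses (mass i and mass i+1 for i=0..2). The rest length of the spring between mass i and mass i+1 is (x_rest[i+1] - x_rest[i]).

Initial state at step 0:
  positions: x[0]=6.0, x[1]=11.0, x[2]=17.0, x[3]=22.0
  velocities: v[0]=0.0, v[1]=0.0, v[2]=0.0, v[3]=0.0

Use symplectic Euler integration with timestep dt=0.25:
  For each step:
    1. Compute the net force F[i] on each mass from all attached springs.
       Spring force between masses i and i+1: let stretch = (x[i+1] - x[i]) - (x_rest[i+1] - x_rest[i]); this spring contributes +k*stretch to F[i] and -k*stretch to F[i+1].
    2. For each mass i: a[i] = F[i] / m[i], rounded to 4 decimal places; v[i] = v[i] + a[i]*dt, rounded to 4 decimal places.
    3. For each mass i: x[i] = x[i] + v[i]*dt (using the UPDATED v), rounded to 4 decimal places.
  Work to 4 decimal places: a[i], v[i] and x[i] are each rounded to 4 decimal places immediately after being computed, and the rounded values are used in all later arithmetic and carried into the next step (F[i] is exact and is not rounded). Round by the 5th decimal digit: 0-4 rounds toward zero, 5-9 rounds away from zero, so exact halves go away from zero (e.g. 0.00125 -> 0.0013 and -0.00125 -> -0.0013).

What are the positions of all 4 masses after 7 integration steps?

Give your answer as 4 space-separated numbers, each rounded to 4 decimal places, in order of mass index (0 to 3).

Step 0: x=[6.0000 11.0000 17.0000 22.0000] v=[0.0000 0.0000 0.0000 0.0000]
Step 1: x=[6.0000 11.0625 16.9375 22.0000] v=[0.0000 0.2500 -0.2500 0.0000]
Step 2: x=[6.0039 11.1758 16.8242 21.9961] v=[0.0156 0.4531 -0.4531 -0.0156]
Step 3: x=[6.0186 11.3189 16.6812 21.9815] v=[0.0586 0.5722 -0.5722 -0.0586]
Step 4: x=[6.0520 11.4658 16.5343 21.9481] v=[0.1337 0.5877 -0.5877 -0.1337]
Step 5: x=[6.1113 11.5912 16.4090 21.8888] v=[0.2372 0.5014 -0.5014 -0.2372]
Step 6: x=[6.2006 11.6752 16.3250 21.7995] v=[0.3572 0.3359 -0.3359 -0.3572]
Step 7: x=[6.3196 11.7076 16.2926 21.6806] v=[0.4759 0.1297 -0.1297 -0.4758]

Answer: 6.3196 11.7076 16.2926 21.6806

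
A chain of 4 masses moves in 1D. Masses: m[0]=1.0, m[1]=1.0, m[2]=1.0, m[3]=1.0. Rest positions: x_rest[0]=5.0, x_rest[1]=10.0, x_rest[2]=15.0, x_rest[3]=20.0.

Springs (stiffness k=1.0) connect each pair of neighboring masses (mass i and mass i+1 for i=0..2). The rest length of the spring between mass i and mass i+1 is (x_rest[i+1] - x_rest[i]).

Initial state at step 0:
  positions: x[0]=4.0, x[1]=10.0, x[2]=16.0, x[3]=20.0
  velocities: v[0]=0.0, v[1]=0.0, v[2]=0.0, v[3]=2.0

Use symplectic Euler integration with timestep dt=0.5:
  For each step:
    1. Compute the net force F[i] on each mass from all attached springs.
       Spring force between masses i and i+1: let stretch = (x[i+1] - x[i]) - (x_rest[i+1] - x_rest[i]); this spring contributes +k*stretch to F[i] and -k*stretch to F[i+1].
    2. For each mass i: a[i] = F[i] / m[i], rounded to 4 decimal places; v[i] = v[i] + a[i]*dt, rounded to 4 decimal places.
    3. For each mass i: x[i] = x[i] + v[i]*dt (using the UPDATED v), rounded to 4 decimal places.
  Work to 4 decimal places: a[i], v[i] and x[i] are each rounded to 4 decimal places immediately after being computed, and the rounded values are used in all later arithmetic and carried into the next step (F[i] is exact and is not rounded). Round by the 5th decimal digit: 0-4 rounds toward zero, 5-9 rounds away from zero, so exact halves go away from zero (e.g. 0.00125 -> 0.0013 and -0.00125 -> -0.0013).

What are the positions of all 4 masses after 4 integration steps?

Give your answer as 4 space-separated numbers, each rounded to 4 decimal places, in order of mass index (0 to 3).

Answer: 5.6016 9.9141 15.8360 22.6485

Derivation:
Step 0: x=[4.0000 10.0000 16.0000 20.0000] v=[0.0000 0.0000 0.0000 2.0000]
Step 1: x=[4.2500 10.0000 15.5000 21.2500] v=[0.5000 0.0000 -1.0000 2.5000]
Step 2: x=[4.6875 9.9375 15.0625 22.3125] v=[0.8750 -0.1250 -0.8750 2.1250]
Step 3: x=[5.1875 9.8438 15.1563 22.8125] v=[1.0000 -0.1875 0.1875 1.0000]
Step 4: x=[5.6016 9.9141 15.8360 22.6485] v=[0.8282 0.1406 1.3594 -0.3281]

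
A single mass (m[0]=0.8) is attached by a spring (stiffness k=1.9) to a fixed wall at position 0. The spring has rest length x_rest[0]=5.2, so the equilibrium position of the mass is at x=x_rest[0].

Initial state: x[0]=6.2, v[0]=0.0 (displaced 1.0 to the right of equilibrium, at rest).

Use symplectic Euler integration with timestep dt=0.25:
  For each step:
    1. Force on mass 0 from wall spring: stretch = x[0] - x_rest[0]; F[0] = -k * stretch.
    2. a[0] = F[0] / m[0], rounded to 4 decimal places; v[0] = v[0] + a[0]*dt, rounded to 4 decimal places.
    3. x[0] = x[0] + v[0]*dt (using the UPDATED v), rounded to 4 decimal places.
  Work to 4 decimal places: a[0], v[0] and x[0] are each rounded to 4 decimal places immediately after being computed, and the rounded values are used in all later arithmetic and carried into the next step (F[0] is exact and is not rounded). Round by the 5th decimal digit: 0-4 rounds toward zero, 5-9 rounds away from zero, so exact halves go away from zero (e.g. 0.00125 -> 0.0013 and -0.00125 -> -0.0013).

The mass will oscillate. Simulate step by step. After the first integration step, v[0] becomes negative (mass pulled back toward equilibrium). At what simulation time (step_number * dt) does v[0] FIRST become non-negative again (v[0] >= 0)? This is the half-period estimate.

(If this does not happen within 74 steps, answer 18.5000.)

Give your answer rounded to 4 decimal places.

Step 0: x=[6.2000] v=[0.0000]
Step 1: x=[6.0516] v=[-0.5938]
Step 2: x=[5.7767] v=[-1.0995]
Step 3: x=[5.4162] v=[-1.4419]
Step 4: x=[5.0236] v=[-1.5703]
Step 5: x=[4.6572] v=[-1.4656]
Step 6: x=[4.3714] v=[-1.1433]
Step 7: x=[4.2086] v=[-0.6513]
Step 8: x=[4.1929] v=[-0.0627]
Step 9: x=[4.3267] v=[0.5353]
First v>=0 after going negative at step 9, time=2.2500

Answer: 2.2500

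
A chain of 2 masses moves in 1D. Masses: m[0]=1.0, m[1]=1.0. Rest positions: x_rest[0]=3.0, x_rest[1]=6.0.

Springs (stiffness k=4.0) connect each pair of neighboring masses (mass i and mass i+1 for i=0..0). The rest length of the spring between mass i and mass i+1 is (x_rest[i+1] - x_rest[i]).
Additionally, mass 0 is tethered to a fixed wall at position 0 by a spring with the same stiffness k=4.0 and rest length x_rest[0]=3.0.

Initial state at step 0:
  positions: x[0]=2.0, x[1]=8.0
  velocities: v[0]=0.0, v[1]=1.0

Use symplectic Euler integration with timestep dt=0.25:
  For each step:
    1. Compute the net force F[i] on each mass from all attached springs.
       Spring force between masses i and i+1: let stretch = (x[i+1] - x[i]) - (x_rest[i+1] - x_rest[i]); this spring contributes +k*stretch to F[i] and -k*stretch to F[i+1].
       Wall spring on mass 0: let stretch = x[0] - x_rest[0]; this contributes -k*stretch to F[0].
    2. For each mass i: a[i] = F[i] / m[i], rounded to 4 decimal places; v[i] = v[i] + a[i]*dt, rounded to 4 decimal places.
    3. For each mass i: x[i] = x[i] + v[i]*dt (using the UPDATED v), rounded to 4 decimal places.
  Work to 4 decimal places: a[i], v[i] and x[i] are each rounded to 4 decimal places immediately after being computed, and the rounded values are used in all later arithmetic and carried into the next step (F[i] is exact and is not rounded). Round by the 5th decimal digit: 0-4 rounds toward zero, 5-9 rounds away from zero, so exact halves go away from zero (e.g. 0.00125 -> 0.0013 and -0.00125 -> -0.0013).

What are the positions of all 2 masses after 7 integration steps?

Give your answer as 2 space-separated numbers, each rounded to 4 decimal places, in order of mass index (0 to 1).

Answer: 1.1709 6.8461

Derivation:
Step 0: x=[2.0000 8.0000] v=[0.0000 1.0000]
Step 1: x=[3.0000 7.5000] v=[4.0000 -2.0000]
Step 2: x=[4.3750 6.6250] v=[5.5000 -3.5000]
Step 3: x=[5.2188 5.9375] v=[3.3750 -2.7500]
Step 4: x=[4.9375 5.8203] v=[-1.1251 -0.4687]
Step 5: x=[3.6426 6.2324] v=[-5.1798 1.6485]
Step 6: x=[2.0845 6.7471] v=[-6.2326 2.0587]
Step 7: x=[1.1709 6.8461] v=[-3.6545 0.3961]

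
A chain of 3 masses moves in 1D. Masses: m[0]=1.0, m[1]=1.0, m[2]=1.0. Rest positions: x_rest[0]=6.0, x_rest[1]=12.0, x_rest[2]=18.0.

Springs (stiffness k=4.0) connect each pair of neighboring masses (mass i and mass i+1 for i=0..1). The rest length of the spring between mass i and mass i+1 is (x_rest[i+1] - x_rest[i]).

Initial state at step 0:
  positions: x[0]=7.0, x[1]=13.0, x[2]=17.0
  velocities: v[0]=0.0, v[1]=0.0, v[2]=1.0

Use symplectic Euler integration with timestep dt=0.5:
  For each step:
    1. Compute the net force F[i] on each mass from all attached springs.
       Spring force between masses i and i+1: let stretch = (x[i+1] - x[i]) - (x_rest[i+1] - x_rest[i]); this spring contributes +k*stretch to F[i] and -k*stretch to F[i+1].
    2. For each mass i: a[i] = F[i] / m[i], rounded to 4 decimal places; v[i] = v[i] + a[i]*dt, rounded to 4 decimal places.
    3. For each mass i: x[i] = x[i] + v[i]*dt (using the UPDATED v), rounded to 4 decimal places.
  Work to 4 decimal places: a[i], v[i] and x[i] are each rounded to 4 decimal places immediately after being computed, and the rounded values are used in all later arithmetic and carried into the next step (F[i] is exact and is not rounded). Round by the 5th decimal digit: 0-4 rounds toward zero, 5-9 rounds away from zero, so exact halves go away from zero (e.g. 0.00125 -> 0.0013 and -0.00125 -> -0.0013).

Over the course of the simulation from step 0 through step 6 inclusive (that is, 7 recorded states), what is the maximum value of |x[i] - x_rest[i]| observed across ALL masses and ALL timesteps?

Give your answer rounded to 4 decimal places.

Step 0: x=[7.0000 13.0000 17.0000] v=[0.0000 0.0000 1.0000]
Step 1: x=[7.0000 11.0000 19.5000] v=[0.0000 -4.0000 5.0000]
Step 2: x=[5.0000 13.5000 19.5000] v=[-4.0000 5.0000 0.0000]
Step 3: x=[5.5000 13.5000 19.5000] v=[1.0000 0.0000 0.0000]
Step 4: x=[8.0000 11.5000 19.5000] v=[5.0000 -4.0000 0.0000]
Step 5: x=[8.0000 14.0000 17.5000] v=[0.0000 5.0000 -4.0000]
Step 6: x=[8.0000 14.0000 18.0000] v=[0.0000 0.0000 1.0000]
Max displacement = 2.0000

Answer: 2.0000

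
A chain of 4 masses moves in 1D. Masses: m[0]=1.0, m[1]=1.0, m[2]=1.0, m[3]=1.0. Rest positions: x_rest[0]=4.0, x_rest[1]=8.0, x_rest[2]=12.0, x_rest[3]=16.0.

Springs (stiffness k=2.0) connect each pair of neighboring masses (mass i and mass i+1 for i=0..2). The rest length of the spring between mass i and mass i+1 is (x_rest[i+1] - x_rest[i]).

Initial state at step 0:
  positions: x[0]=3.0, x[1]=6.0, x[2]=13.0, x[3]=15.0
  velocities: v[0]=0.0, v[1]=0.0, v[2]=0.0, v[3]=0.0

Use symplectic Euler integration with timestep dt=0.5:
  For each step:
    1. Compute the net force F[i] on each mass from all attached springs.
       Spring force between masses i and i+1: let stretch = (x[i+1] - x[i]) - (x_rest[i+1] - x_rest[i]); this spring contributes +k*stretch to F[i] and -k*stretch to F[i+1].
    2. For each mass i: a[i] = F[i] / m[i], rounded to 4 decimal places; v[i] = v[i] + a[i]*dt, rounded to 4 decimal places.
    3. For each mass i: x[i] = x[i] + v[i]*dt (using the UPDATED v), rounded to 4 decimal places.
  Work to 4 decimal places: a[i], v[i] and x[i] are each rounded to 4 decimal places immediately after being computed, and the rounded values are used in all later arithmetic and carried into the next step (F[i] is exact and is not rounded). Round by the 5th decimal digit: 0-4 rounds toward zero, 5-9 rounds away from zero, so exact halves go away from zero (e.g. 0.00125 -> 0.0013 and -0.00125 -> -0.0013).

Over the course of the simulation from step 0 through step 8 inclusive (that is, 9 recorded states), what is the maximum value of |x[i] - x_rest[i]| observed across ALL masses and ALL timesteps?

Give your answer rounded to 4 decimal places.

Step 0: x=[3.0000 6.0000 13.0000 15.0000] v=[0.0000 0.0000 0.0000 0.0000]
Step 1: x=[2.5000 8.0000 10.5000 16.0000] v=[-1.0000 4.0000 -5.0000 2.0000]
Step 2: x=[2.7500 8.5000 9.5000 16.2500] v=[0.5000 1.0000 -2.0000 0.5000]
Step 3: x=[3.8750 6.6250 11.3750 15.1250] v=[2.2500 -3.7500 3.7500 -2.2500]
Step 4: x=[4.3750 5.7500 12.7500 14.1250] v=[1.0000 -1.7500 2.7500 -2.0000]
Step 5: x=[3.5625 7.6875 11.3125 14.4375] v=[-1.6250 3.8750 -2.8750 0.6250]
Step 6: x=[2.8125 9.3750 9.6250 15.1875] v=[-1.5000 3.3750 -3.3750 1.5000]
Step 7: x=[3.3438 7.9063 10.5938 15.1563] v=[1.0625 -2.9375 1.9375 -0.0625]
Step 8: x=[4.1563 5.5001 12.5001 14.8438] v=[1.6250 -4.8125 3.8125 -0.6250]
Max displacement = 2.5000

Answer: 2.5000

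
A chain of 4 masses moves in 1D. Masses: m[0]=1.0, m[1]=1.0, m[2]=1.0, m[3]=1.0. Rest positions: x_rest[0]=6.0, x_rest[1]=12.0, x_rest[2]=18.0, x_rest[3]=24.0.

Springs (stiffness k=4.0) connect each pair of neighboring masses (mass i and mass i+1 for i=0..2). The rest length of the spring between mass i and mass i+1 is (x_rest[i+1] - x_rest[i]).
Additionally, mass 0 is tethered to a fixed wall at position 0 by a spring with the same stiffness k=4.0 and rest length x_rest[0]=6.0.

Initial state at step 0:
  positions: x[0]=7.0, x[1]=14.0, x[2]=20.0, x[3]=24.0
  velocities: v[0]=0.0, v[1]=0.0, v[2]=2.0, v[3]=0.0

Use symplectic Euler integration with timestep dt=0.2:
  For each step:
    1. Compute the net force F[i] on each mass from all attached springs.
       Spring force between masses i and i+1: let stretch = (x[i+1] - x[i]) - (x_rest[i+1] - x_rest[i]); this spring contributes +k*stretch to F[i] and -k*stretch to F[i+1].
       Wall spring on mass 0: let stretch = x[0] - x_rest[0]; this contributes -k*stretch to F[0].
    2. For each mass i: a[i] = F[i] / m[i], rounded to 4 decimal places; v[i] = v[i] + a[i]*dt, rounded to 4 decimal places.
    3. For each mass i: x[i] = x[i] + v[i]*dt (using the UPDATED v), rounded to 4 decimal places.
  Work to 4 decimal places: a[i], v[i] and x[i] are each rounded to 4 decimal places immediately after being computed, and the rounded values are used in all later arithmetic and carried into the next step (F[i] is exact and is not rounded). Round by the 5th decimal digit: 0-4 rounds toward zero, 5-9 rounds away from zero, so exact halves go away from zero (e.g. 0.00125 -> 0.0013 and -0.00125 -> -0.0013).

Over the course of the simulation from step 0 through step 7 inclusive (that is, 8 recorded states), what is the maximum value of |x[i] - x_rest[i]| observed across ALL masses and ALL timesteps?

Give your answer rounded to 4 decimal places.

Step 0: x=[7.0000 14.0000 20.0000 24.0000] v=[0.0000 0.0000 2.0000 0.0000]
Step 1: x=[7.0000 13.8400 20.0800 24.3200] v=[0.0000 -0.8000 0.4000 1.6000]
Step 2: x=[6.9744 13.5840 19.8400 24.9216] v=[-0.1280 -1.2800 -1.2000 3.0080]
Step 3: x=[6.8904 13.2714 19.4121 25.6701] v=[-0.4198 -1.5629 -2.1395 3.7427]
Step 4: x=[6.7249 12.9204 19.0030 26.3774] v=[-0.8273 -1.7551 -2.0457 3.5363]
Step 5: x=[6.4747 12.5513 18.8005 26.8648] v=[-1.2508 -1.8454 -1.0123 2.4368]
Step 6: x=[6.1608 12.2098 18.8885 27.0219] v=[-1.5693 -1.7073 0.4398 0.7854]
Step 7: x=[5.8291 11.9691 19.2092 26.8376] v=[-1.6587 -1.2035 1.6036 -0.9213]
Max displacement = 3.0219

Answer: 3.0219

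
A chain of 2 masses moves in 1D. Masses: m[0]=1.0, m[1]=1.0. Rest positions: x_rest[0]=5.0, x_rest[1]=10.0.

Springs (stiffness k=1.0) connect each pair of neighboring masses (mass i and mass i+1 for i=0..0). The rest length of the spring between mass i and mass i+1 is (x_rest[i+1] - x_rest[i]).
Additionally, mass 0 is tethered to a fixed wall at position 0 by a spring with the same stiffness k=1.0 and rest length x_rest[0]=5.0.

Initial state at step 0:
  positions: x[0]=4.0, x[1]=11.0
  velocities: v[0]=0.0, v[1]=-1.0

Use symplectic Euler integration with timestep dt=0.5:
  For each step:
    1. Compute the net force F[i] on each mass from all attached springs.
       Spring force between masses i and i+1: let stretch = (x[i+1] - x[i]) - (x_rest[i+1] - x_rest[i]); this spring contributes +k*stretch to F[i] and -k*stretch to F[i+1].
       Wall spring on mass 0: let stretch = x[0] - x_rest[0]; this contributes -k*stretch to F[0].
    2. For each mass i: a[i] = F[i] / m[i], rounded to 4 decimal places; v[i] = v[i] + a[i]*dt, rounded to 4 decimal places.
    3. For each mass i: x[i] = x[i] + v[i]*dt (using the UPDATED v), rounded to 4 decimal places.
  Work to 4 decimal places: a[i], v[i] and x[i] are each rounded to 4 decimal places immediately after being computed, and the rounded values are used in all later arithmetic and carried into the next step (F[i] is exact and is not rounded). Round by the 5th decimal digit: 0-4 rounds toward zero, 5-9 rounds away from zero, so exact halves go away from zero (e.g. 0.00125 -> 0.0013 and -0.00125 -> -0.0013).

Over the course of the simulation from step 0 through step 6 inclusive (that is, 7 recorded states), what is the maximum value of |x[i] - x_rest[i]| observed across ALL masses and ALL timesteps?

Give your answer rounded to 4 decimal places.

Step 0: x=[4.0000 11.0000] v=[0.0000 -1.0000]
Step 1: x=[4.7500 10.0000] v=[1.5000 -2.0000]
Step 2: x=[5.6250 8.9375] v=[1.7500 -2.1250]
Step 3: x=[5.9219 8.2969] v=[0.5938 -1.2813]
Step 4: x=[5.3321 8.3125] v=[-1.1797 0.0312]
Step 5: x=[4.1543 8.8330] v=[-2.3556 1.0410]
Step 6: x=[3.1076 9.4339] v=[-2.0934 1.2017]
Max displacement = 1.8924

Answer: 1.8924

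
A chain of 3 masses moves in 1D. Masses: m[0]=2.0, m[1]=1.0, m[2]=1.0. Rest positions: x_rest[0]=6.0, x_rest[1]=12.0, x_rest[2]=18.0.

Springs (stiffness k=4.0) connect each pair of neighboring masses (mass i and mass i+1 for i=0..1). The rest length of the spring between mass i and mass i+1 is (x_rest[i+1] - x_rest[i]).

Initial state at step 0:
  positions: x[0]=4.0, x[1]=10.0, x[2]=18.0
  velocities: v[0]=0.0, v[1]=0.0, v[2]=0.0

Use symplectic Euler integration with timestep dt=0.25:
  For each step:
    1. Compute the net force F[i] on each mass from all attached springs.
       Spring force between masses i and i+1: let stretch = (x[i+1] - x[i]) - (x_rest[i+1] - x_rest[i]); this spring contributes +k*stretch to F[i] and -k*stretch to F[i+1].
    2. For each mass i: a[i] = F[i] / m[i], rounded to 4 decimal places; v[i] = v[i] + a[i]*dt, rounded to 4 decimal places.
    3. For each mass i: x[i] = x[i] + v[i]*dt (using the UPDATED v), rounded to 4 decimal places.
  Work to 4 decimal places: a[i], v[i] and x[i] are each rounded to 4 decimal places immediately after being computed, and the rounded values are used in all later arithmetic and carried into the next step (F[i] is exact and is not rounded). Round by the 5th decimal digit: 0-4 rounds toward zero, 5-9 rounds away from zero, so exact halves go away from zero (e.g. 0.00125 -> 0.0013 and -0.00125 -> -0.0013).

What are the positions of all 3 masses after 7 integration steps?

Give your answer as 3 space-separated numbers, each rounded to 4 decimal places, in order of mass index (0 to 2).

Answer: 5.3781 9.3349 15.9092

Derivation:
Step 0: x=[4.0000 10.0000 18.0000] v=[0.0000 0.0000 0.0000]
Step 1: x=[4.0000 10.5000 17.5000] v=[0.0000 2.0000 -2.0000]
Step 2: x=[4.0625 11.1250 16.7500] v=[0.2500 2.5000 -3.0000]
Step 3: x=[4.2578 11.3906 16.0938] v=[0.7813 1.0625 -2.6250]
Step 4: x=[4.5947 11.0488 15.7618] v=[1.3477 -1.3671 -1.3282]
Step 5: x=[4.9884 10.2718 15.7515] v=[1.5748 -3.1082 -0.0412]
Step 6: x=[5.2925 9.5438 15.8713] v=[1.2165 -2.9119 0.4791]
Step 7: x=[5.3781 9.3349 15.9092] v=[0.3422 -0.8357 0.1516]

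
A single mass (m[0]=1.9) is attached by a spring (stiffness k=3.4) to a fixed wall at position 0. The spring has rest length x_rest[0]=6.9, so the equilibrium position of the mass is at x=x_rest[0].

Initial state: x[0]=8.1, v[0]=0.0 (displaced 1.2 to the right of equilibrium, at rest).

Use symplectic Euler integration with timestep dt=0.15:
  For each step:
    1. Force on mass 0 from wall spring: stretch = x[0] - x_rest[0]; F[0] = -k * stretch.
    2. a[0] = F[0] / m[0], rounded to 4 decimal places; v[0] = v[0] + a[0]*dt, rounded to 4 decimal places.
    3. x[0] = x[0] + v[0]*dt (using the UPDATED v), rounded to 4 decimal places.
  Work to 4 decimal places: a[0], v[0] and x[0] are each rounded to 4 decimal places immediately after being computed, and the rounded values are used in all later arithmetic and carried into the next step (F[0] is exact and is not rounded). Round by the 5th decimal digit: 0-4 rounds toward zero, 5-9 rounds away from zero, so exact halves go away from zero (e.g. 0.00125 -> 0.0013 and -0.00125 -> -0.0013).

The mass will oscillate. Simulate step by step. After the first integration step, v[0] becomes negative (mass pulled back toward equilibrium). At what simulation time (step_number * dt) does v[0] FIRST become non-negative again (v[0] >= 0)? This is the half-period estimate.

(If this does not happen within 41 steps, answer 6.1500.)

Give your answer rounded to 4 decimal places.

Step 0: x=[8.1000] v=[0.0000]
Step 1: x=[8.0517] v=[-0.3221]
Step 2: x=[7.9570] v=[-0.6312]
Step 3: x=[7.8198] v=[-0.9149]
Step 4: x=[7.6455] v=[-1.1618]
Step 5: x=[7.4412] v=[-1.3619]
Step 6: x=[7.2151] v=[-1.5072]
Step 7: x=[6.9763] v=[-1.5918]
Step 8: x=[6.7345] v=[-1.6123]
Step 9: x=[6.4993] v=[-1.5679]
Step 10: x=[6.2802] v=[-1.4604]
Step 11: x=[6.0861] v=[-1.2940]
Step 12: x=[5.9248] v=[-1.0755]
Step 13: x=[5.8027] v=[-0.8137]
Step 14: x=[5.7248] v=[-0.5192]
Step 15: x=[5.6942] v=[-0.2038]
Step 16: x=[5.7122] v=[0.1199]
First v>=0 after going negative at step 16, time=2.4000

Answer: 2.4000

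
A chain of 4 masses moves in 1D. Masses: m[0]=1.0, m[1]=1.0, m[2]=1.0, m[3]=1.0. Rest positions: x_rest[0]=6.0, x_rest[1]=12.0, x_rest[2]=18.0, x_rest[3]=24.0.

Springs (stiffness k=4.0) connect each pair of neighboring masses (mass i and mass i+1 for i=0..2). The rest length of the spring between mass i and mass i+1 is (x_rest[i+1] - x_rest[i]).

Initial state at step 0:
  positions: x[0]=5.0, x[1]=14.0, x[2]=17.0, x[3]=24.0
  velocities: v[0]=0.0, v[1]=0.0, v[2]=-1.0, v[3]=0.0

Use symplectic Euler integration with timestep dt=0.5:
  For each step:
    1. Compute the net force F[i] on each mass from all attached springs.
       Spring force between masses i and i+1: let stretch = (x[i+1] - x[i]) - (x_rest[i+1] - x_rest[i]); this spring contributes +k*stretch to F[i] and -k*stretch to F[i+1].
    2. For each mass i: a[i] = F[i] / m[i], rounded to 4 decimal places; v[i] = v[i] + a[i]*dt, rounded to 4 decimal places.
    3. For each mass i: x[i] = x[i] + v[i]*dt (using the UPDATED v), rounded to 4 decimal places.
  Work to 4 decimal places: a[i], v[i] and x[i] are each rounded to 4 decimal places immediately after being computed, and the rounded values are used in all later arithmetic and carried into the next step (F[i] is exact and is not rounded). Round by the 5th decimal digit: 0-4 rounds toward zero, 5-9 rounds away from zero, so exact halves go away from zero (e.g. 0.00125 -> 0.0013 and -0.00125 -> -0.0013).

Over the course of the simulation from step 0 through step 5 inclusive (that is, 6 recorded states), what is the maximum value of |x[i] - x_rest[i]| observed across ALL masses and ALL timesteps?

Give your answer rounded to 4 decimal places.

Answer: 4.5000

Derivation:
Step 0: x=[5.0000 14.0000 17.0000 24.0000] v=[0.0000 0.0000 -1.0000 0.0000]
Step 1: x=[8.0000 8.0000 20.5000 23.0000] v=[6.0000 -12.0000 7.0000 -2.0000]
Step 2: x=[5.0000 14.5000 14.0000 25.5000] v=[-6.0000 13.0000 -13.0000 5.0000]
Step 3: x=[5.5000 11.0000 19.5000 22.5000] v=[1.0000 -7.0000 11.0000 -6.0000]
Step 4: x=[5.5000 10.5000 19.5000 22.5000] v=[0.0000 -1.0000 0.0000 0.0000]
Step 5: x=[4.5000 14.0000 13.5000 25.5000] v=[-2.0000 7.0000 -12.0000 6.0000]
Max displacement = 4.5000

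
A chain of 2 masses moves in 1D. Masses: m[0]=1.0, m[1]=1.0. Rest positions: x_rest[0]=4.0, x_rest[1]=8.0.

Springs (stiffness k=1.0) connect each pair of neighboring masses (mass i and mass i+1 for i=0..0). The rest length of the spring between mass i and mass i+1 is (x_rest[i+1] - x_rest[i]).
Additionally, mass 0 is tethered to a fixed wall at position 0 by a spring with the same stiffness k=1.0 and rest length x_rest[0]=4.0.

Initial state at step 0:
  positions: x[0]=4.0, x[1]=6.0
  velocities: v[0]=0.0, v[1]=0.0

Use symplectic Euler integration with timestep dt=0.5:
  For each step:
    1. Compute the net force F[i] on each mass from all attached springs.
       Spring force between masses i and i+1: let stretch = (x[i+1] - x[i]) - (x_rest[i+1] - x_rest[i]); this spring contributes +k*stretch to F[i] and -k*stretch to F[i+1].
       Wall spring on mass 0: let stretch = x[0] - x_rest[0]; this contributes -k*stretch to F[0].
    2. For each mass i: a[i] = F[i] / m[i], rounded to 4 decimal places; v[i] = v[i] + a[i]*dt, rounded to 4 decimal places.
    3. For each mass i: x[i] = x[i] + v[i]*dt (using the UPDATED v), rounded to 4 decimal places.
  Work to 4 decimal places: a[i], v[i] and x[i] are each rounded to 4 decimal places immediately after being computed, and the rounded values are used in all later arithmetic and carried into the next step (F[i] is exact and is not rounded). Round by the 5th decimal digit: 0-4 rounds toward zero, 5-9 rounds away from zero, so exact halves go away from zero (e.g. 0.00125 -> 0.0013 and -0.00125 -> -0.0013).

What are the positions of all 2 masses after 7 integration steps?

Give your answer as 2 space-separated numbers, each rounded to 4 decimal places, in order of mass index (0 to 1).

Answer: 5.5988 8.4012

Derivation:
Step 0: x=[4.0000 6.0000] v=[0.0000 0.0000]
Step 1: x=[3.5000 6.5000] v=[-1.0000 1.0000]
Step 2: x=[2.8750 7.2500] v=[-1.2500 1.5000]
Step 3: x=[2.6250 7.9063] v=[-0.5000 1.3125]
Step 4: x=[3.0391 8.2423] v=[0.8282 0.6719]
Step 5: x=[3.9943 8.2775] v=[1.9103 0.0703]
Step 6: x=[5.0217 8.2419] v=[2.0548 -0.0713]
Step 7: x=[5.5988 8.4012] v=[1.1541 0.3186]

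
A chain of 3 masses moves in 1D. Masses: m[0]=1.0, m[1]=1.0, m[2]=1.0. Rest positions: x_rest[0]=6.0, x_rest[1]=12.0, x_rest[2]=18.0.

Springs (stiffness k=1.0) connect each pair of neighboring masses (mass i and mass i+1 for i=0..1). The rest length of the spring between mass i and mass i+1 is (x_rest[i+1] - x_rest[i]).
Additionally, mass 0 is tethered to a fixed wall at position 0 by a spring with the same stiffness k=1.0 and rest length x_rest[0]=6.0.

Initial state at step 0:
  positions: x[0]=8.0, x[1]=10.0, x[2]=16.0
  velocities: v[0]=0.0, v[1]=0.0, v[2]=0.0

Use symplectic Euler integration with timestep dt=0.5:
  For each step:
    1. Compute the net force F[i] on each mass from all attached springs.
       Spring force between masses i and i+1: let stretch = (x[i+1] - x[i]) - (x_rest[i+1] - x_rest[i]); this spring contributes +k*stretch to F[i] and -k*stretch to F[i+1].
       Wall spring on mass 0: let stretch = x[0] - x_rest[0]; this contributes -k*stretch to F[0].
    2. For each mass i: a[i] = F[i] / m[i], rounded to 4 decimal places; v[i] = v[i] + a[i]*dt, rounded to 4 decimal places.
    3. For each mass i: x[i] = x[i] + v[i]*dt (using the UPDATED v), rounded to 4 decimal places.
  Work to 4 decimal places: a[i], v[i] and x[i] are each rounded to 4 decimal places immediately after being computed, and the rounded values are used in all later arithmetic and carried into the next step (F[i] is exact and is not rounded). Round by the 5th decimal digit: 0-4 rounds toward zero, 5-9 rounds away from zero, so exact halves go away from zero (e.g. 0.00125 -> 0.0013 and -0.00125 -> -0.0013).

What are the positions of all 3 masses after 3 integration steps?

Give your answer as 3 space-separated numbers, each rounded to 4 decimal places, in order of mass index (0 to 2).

Answer: 3.2813 12.3750 16.9688

Derivation:
Step 0: x=[8.0000 10.0000 16.0000] v=[0.0000 0.0000 0.0000]
Step 1: x=[6.5000 11.0000 16.0000] v=[-3.0000 2.0000 0.0000]
Step 2: x=[4.5000 12.1250 16.2500] v=[-4.0000 2.2500 0.5000]
Step 3: x=[3.2813 12.3750 16.9688] v=[-2.4375 0.5000 1.4375]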